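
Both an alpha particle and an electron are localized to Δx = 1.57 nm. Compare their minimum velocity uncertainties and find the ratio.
The electron has the larger minimum velocity uncertainty, by a ratio of 7294.3.

For both particles, Δp_min = ℏ/(2Δx) = 3.359e-26 kg·m/s (same for both).

The velocity uncertainty is Δv = Δp/m:
- alpha particle: Δv = 3.359e-26 / 6.645e-27 = 5.054e+00 m/s = 5.054 m/s
- electron: Δv = 3.359e-26 / 9.109e-31 = 3.687e+04 m/s = 36.869 km/s

Ratio: 3.687e+04 / 5.054e+00 = 7294.3

The lighter particle has larger velocity uncertainty because Δv ∝ 1/m.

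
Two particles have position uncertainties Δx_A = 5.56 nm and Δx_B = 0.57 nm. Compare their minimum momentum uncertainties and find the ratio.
Particle B has the larger minimum momentum uncertainty, by a factor of 9.75.

For each particle, the minimum momentum uncertainty is Δp_min = ℏ/(2Δx):

Particle A: Δp_A = ℏ/(2×5.560e-09 m) = 9.484e-27 kg·m/s
Particle B: Δp_B = ℏ/(2×5.700e-10 m) = 9.251e-26 kg·m/s

Ratio: Δp_B/Δp_A = 9.75

Since Δp_min ∝ 1/Δx, the particle with smaller position uncertainty (B) has larger momentum uncertainty.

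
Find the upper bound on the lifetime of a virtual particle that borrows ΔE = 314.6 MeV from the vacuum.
1.046 ys

Using the energy-time uncertainty principle:
ΔEΔt ≥ ℏ/2

For a virtual particle borrowing energy ΔE, the maximum lifetime is:
Δt_max = ℏ/(2ΔE)

Converting energy:
ΔE = 314.6 MeV = 5.040e-11 J

Δt_max = (1.055e-34 J·s) / (2 × 5.040e-11 J)
Δt_max = 1.046e-24 s = 1.046 ys

Virtual particles with higher borrowed energy exist for shorter times.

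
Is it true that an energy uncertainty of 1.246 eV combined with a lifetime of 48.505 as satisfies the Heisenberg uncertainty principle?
No, it violates the uncertainty relation.

Calculate the product ΔEΔt:
ΔE = 1.246 eV = 1.996e-19 J
ΔEΔt = (1.996e-19 J) × (4.851e-17 s)
ΔEΔt = 9.683e-36 J·s

Compare to the minimum allowed value ℏ/2:
ℏ/2 = 5.273e-35 J·s

Since ΔEΔt = 9.683e-36 J·s < 5.273e-35 J·s = ℏ/2,
this violates the uncertainty relation.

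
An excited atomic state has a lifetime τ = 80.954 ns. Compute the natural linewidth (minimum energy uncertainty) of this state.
4.065 neV

Using the energy-time uncertainty principle:
ΔEΔt ≥ ℏ/2

The lifetime τ represents the time uncertainty Δt.
The natural linewidth (minimum energy uncertainty) is:

ΔE = ℏ/(2τ)
ΔE = (1.055e-34 J·s) / (2 × 8.095e-08 s)
ΔE = 6.513e-28 J = 4.065 neV

This natural linewidth limits the precision of spectroscopic measurements.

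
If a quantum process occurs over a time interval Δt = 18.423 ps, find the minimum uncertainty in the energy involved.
17.864 μeV

Using the energy-time uncertainty principle:
ΔEΔt ≥ ℏ/2

The minimum uncertainty in energy is:
ΔE_min = ℏ/(2Δt)
ΔE_min = (1.055e-34 J·s) / (2 × 1.842e-11 s)
ΔE_min = 2.862e-24 J = 17.864 μeV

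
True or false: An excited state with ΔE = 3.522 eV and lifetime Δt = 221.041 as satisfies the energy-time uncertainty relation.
Yes, it satisfies the uncertainty relation.

Calculate the product ΔEΔt:
ΔE = 3.522 eV = 5.643e-19 J
ΔEΔt = (5.643e-19 J) × (2.210e-16 s)
ΔEΔt = 1.247e-34 J·s

Compare to the minimum allowed value ℏ/2:
ℏ/2 = 5.273e-35 J·s

Since ΔEΔt = 1.247e-34 J·s ≥ 5.273e-35 J·s = ℏ/2,
this satisfies the uncertainty relation.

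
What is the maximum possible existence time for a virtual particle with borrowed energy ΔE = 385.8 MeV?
8.530 × 10^-25 s

Using the energy-time uncertainty principle:
ΔEΔt ≥ ℏ/2

For a virtual particle borrowing energy ΔE, the maximum lifetime is:
Δt_max = ℏ/(2ΔE)

Converting energy:
ΔE = 385.8 MeV = 6.181e-11 J

Δt_max = (1.055e-34 J·s) / (2 × 6.181e-11 J)
Δt_max = 8.530e-25 s = 8.530 × 10^-25 s

Virtual particles with higher borrowed energy exist for shorter times.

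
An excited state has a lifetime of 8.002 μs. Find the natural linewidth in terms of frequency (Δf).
9.945 kHz

Using the energy-time uncertainty principle and E = hf:
ΔEΔt ≥ ℏ/2
hΔf·Δt ≥ ℏ/2

The minimum frequency uncertainty is:
Δf = ℏ/(2hτ) = 1/(4πτ)
Δf = 1/(4π × 8.002e-06 s)
Δf = 9.945e+03 Hz = 9.945 kHz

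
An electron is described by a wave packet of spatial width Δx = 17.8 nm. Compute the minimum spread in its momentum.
2.962 × 10^-27 kg·m/s

For a wave packet, the spatial width Δx and momentum spread Δp are related by the uncertainty principle:
ΔxΔp ≥ ℏ/2

The minimum momentum spread is:
Δp_min = ℏ/(2Δx)
Δp_min = (1.055e-34 J·s) / (2 × 1.780e-08 m)
Δp_min = 2.962e-27 kg·m/s

A wave packet cannot have both a well-defined position and well-defined momentum.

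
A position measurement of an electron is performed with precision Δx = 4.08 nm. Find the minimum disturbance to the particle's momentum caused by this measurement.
1.292 × 10^-26 kg·m/s

The uncertainty principle implies that measuring position disturbs momentum:
ΔxΔp ≥ ℏ/2

When we measure position with precision Δx, we necessarily introduce a momentum uncertainty:
Δp ≥ ℏ/(2Δx)
Δp_min = (1.055e-34 J·s) / (2 × 4.080e-09 m)
Δp_min = 1.292e-26 kg·m/s

The more precisely we measure position, the greater the momentum disturbance.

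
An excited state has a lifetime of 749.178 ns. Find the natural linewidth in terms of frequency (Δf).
106.220 kHz

Using the energy-time uncertainty principle and E = hf:
ΔEΔt ≥ ℏ/2
hΔf·Δt ≥ ℏ/2

The minimum frequency uncertainty is:
Δf = ℏ/(2hτ) = 1/(4πτ)
Δf = 1/(4π × 7.492e-07 s)
Δf = 1.062e+05 Hz = 106.220 kHz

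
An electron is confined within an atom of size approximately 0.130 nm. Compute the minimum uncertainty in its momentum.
4.056 × 10^-25 kg·m/s

Using the Heisenberg uncertainty principle:
ΔxΔp ≥ ℏ/2

With Δx ≈ L = 1.300e-10 m (the confinement size):
Δp_min = ℏ/(2Δx)
Δp_min = (1.055e-34 J·s) / (2 × 1.300e-10 m)
Δp_min = 4.056e-25 kg·m/s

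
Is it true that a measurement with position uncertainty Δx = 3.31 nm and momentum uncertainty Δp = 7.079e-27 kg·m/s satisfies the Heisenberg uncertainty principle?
No, it violates the uncertainty principle (impossible measurement).

Calculate the product ΔxΔp:
ΔxΔp = (3.310e-09 m) × (7.079e-27 kg·m/s)
ΔxΔp = 2.343e-35 J·s

Compare to the minimum allowed value ℏ/2:
ℏ/2 = 5.273e-35 J·s

Since ΔxΔp = 2.343e-35 J·s < 5.273e-35 J·s = ℏ/2,
the measurement violates the uncertainty principle.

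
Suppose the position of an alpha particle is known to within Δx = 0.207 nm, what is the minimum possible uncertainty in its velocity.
38.336 m/s

Using the Heisenberg uncertainty principle and Δp = mΔv:
ΔxΔp ≥ ℏ/2
Δx(mΔv) ≥ ℏ/2

The minimum uncertainty in velocity is:
Δv_min = ℏ/(2mΔx)
Δv_min = (1.055e-34 J·s) / (2 × 6.645e-27 kg × 2.070e-10 m)
Δv_min = 3.834e+01 m/s = 38.336 m/s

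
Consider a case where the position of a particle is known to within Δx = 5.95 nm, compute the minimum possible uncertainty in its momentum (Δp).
8.862 × 10^-27 kg·m/s

Using the Heisenberg uncertainty principle:
ΔxΔp ≥ ℏ/2

The minimum uncertainty in momentum is:
Δp_min = ℏ/(2Δx)
Δp_min = (1.055e-34 J·s) / (2 × 5.950e-09 m)
Δp_min = 8.862e-27 kg·m/s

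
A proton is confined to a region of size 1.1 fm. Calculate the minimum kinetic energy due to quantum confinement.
4.287 MeV

Using the uncertainty principle:

1. Position uncertainty: Δx ≈ 1.100e-15 m
2. Minimum momentum uncertainty: Δp = ℏ/(2Δx) = 4.794e-20 kg·m/s
3. Minimum kinetic energy:
   KE = (Δp)²/(2m) = (4.794e-20)²/(2 × 1.673e-27 kg)
   KE = 6.869e-13 J = 4.287 MeV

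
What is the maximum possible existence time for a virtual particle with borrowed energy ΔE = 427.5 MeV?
7.698 × 10^-25 s

Using the energy-time uncertainty principle:
ΔEΔt ≥ ℏ/2

For a virtual particle borrowing energy ΔE, the maximum lifetime is:
Δt_max = ℏ/(2ΔE)

Converting energy:
ΔE = 427.5 MeV = 6.849e-11 J

Δt_max = (1.055e-34 J·s) / (2 × 6.849e-11 J)
Δt_max = 7.698e-25 s = 7.698 × 10^-25 s

Virtual particles with higher borrowed energy exist for shorter times.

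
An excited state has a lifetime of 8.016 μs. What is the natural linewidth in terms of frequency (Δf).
9.927 kHz

Using the energy-time uncertainty principle and E = hf:
ΔEΔt ≥ ℏ/2
hΔf·Δt ≥ ℏ/2

The minimum frequency uncertainty is:
Δf = ℏ/(2hτ) = 1/(4πτ)
Δf = 1/(4π × 8.016e-06 s)
Δf = 9.927e+03 Hz = 9.927 kHz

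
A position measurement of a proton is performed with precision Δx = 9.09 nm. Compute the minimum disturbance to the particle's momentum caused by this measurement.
5.801 × 10^-27 kg·m/s

The uncertainty principle implies that measuring position disturbs momentum:
ΔxΔp ≥ ℏ/2

When we measure position with precision Δx, we necessarily introduce a momentum uncertainty:
Δp ≥ ℏ/(2Δx)
Δp_min = (1.055e-34 J·s) / (2 × 9.090e-09 m)
Δp_min = 5.801e-27 kg·m/s

The more precisely we measure position, the greater the momentum disturbance.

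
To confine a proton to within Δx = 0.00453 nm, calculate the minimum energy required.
252.789 meV

Localizing a particle requires giving it sufficient momentum uncertainty:

1. From uncertainty principle: Δp ≥ ℏ/(2Δx)
   Δp_min = (1.055e-34 J·s) / (2 × 4.530e-12 m)
   Δp_min = 1.164e-23 kg·m/s

2. This momentum uncertainty corresponds to kinetic energy:
   KE ≈ (Δp)²/(2m) = (1.164e-23)²/(2 × 1.673e-27 kg)
   KE = 4.050e-20 J = 252.789 meV

Tighter localization requires more energy.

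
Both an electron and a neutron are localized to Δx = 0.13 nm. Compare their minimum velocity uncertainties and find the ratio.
The electron has the larger minimum velocity uncertainty, by a ratio of 1838.7.

For both particles, Δp_min = ℏ/(2Δx) = 4.056e-25 kg·m/s (same for both).

The velocity uncertainty is Δv = Δp/m:
- electron: Δv = 4.056e-25 / 9.109e-31 = 4.453e+05 m/s = 445.260 km/s
- neutron: Δv = 4.056e-25 / 1.675e-27 = 2.422e+02 m/s = 242.162 m/s

Ratio: 4.453e+05 / 2.422e+02 = 1838.7

The lighter particle has larger velocity uncertainty because Δv ∝ 1/m.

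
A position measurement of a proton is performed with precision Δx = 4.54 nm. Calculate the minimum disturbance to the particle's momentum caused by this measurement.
1.161 × 10^-26 kg·m/s

The uncertainty principle implies that measuring position disturbs momentum:
ΔxΔp ≥ ℏ/2

When we measure position with precision Δx, we necessarily introduce a momentum uncertainty:
Δp ≥ ℏ/(2Δx)
Δp_min = (1.055e-34 J·s) / (2 × 4.540e-09 m)
Δp_min = 1.161e-26 kg·m/s

The more precisely we measure position, the greater the momentum disturbance.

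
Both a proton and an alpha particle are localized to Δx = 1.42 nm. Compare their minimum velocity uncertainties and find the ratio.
The proton has the larger minimum velocity uncertainty, by a ratio of 4.0.

For both particles, Δp_min = ℏ/(2Δx) = 3.713e-26 kg·m/s (same for both).

The velocity uncertainty is Δv = Δp/m:
- proton: Δv = 3.713e-26 / 1.673e-27 = 2.220e+01 m/s = 22.200 m/s
- alpha particle: Δv = 3.713e-26 / 6.645e-27 = 5.588e+00 m/s = 5.588 m/s

Ratio: 2.220e+01 / 5.588e+00 = 4.0

The lighter particle has larger velocity uncertainty because Δv ∝ 1/m.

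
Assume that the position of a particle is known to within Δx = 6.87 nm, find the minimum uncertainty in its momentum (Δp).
7.675 × 10^-27 kg·m/s

Using the Heisenberg uncertainty principle:
ΔxΔp ≥ ℏ/2

The minimum uncertainty in momentum is:
Δp_min = ℏ/(2Δx)
Δp_min = (1.055e-34 J·s) / (2 × 6.870e-09 m)
Δp_min = 7.675e-27 kg·m/s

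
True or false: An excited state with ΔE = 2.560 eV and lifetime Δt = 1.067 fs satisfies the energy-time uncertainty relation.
Yes, it satisfies the uncertainty relation.

Calculate the product ΔEΔt:
ΔE = 2.560 eV = 4.102e-19 J
ΔEΔt = (4.102e-19 J) × (1.067e-15 s)
ΔEΔt = 4.376e-34 J·s

Compare to the minimum allowed value ℏ/2:
ℏ/2 = 5.273e-35 J·s

Since ΔEΔt = 4.376e-34 J·s ≥ 5.273e-35 J·s = ℏ/2,
this satisfies the uncertainty relation.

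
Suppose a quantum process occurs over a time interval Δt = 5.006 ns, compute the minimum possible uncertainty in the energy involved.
65.742 neV

Using the energy-time uncertainty principle:
ΔEΔt ≥ ℏ/2

The minimum uncertainty in energy is:
ΔE_min = ℏ/(2Δt)
ΔE_min = (1.055e-34 J·s) / (2 × 5.006e-09 s)
ΔE_min = 1.053e-26 J = 65.742 neV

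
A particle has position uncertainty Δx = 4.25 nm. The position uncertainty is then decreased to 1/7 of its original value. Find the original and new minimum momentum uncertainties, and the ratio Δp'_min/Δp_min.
Original Δp_min = 1.241 × 10^-26 kg·m/s; new Δp'_min = 8.685 × 10^-26 kg·m/s; ratio Δp'_min/Δp_min = 7.

From the uncertainty principle ΔxΔp ≥ ℏ/2, the minimum momentum uncertainty is Δp_min = ℏ/(2Δx).

Original (Δx = 4.25 nm = 4.250e-09 m):
Δp_min = (1.055e-34 J·s)/(2 × 4.250e-09 m) = 1.241e-26 kg·m/s

When Δx → (1/7)Δx:
Δp'_min = ℏ/(2 × (1/7)Δx) = 7 × ℏ/(2Δx) = 7 × Δp_min
Δp'_min = 7 × 1.241e-26 kg·m/s = 8.685e-26 kg·m/s

Since Δp_min ∝ 1/Δx, when Δx is decreased to 1/7 of its original value, Δp_min increases to 7 times its original value.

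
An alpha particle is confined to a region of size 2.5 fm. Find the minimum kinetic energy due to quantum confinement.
208.929 keV

Using the uncertainty principle:

1. Position uncertainty: Δx ≈ 2.500e-15 m
2. Minimum momentum uncertainty: Δp = ℏ/(2Δx) = 2.109e-20 kg·m/s
3. Minimum kinetic energy:
   KE = (Δp)²/(2m) = (2.109e-20)²/(2 × 6.645e-27 kg)
   KE = 3.347e-14 J = 208.929 keV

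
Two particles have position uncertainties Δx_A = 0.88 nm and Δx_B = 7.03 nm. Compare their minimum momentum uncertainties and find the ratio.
Particle A has the larger minimum momentum uncertainty, by a factor of 7.99.

For each particle, the minimum momentum uncertainty is Δp_min = ℏ/(2Δx):

Particle A: Δp_A = ℏ/(2×8.800e-10 m) = 5.992e-26 kg·m/s
Particle B: Δp_B = ℏ/(2×7.030e-09 m) = 7.501e-27 kg·m/s

Ratio: Δp_A/Δp_B = 7.99

Since Δp_min ∝ 1/Δx, the particle with smaller position uncertainty (A) has larger momentum uncertainty.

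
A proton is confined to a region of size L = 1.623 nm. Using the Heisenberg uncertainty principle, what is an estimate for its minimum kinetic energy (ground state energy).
1.969 μeV

Using the uncertainty principle to estimate ground state energy:

1. The position uncertainty is approximately the confinement size:
   Δx ≈ L = 1.623e-09 m

2. From ΔxΔp ≥ ℏ/2, the minimum momentum uncertainty is:
   Δp ≈ ℏ/(2L) = 3.249e-26 kg·m/s

3. The kinetic energy is approximately:
   KE ≈ (Δp)²/(2m) = (3.249e-26)²/(2 × 1.673e-27 kg)
   KE ≈ 3.155e-25 J = 1.969 μeV

This is an order-of-magnitude estimate of the ground state energy.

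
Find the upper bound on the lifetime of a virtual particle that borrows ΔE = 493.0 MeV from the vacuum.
6.676 × 10^-25 s

Using the energy-time uncertainty principle:
ΔEΔt ≥ ℏ/2

For a virtual particle borrowing energy ΔE, the maximum lifetime is:
Δt_max = ℏ/(2ΔE)

Converting energy:
ΔE = 493.0 MeV = 7.899e-11 J

Δt_max = (1.055e-34 J·s) / (2 × 7.899e-11 J)
Δt_max = 6.676e-25 s = 6.676 × 10^-25 s

Virtual particles with higher borrowed energy exist for shorter times.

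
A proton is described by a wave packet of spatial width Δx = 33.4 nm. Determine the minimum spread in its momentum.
1.579 × 10^-27 kg·m/s

For a wave packet, the spatial width Δx and momentum spread Δp are related by the uncertainty principle:
ΔxΔp ≥ ℏ/2

The minimum momentum spread is:
Δp_min = ℏ/(2Δx)
Δp_min = (1.055e-34 J·s) / (2 × 3.340e-08 m)
Δp_min = 1.579e-27 kg·m/s

A wave packet cannot have both a well-defined position and well-defined momentum.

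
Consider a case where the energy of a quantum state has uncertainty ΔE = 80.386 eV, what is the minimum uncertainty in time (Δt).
4.094 as

Using the energy-time uncertainty principle:
ΔEΔt ≥ ℏ/2

The minimum uncertainty in time is:
Δt_min = ℏ/(2ΔE)
Δt_min = (1.055e-34 J·s) / (2 × 1.288e-17 J)
Δt_min = 4.094e-18 s = 4.094 as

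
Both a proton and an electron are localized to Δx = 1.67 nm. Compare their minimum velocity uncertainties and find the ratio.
The electron has the larger minimum velocity uncertainty, by a ratio of 1836.2.

For both particles, Δp_min = ℏ/(2Δx) = 3.157e-26 kg·m/s (same for both).

The velocity uncertainty is Δv = Δp/m:
- proton: Δv = 3.157e-26 / 1.673e-27 = 1.888e+01 m/s = 18.877 m/s
- electron: Δv = 3.157e-26 / 9.109e-31 = 3.466e+04 m/s = 34.661 km/s

Ratio: 3.466e+04 / 1.888e+01 = 1836.2

The lighter particle has larger velocity uncertainty because Δv ∝ 1/m.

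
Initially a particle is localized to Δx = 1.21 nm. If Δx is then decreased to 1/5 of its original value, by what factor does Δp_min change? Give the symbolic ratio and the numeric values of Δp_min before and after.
Original Δp_min = 4.358 × 10^-26 kg·m/s; new Δp'_min = 2.179 × 10^-25 kg·m/s; ratio Δp'_min/Δp_min = 5.

From the uncertainty principle ΔxΔp ≥ ℏ/2, the minimum momentum uncertainty is Δp_min = ℏ/(2Δx).

Original (Δx = 1.21 nm = 1.210e-09 m):
Δp_min = (1.055e-34 J·s)/(2 × 1.210e-09 m) = 4.358e-26 kg·m/s

When Δx → (1/5)Δx:
Δp'_min = ℏ/(2 × (1/5)Δx) = 5 × ℏ/(2Δx) = 5 × Δp_min
Δp'_min = 5 × 4.358e-26 kg·m/s = 2.179e-25 kg·m/s

Since Δp_min ∝ 1/Δx, when Δx is decreased to 1/5 of its original value, Δp_min increases to 5 times its original value.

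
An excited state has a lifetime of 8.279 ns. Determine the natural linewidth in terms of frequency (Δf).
9.612 MHz

Using the energy-time uncertainty principle and E = hf:
ΔEΔt ≥ ℏ/2
hΔf·Δt ≥ ℏ/2

The minimum frequency uncertainty is:
Δf = ℏ/(2hτ) = 1/(4πτ)
Δf = 1/(4π × 8.279e-09 s)
Δf = 9.612e+06 Hz = 9.612 MHz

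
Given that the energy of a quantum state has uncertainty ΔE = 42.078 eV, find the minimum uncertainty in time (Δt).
7.821 as

Using the energy-time uncertainty principle:
ΔEΔt ≥ ℏ/2

The minimum uncertainty in time is:
Δt_min = ℏ/(2ΔE)
Δt_min = (1.055e-34 J·s) / (2 × 6.742e-18 J)
Δt_min = 7.821e-18 s = 7.821 as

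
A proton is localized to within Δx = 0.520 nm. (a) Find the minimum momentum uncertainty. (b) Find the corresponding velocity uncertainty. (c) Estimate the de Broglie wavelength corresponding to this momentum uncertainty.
(a) Δp_min = 1.014 × 10^-25 kg·m/s
(b) Δv_min = 60.624 m/s
(c) λ_dB = 6.535 nm

Step-by-step:

(a) From the uncertainty principle:
Δp_min = ℏ/(2Δx) = (1.055e-34 J·s)/(2 × 5.200e-10 m) = 1.014e-25 kg·m/s

(b) The velocity uncertainty:
Δv = Δp/m = (1.014e-25 kg·m/s)/(1.673e-27 kg) = 6.062e+01 m/s = 60.624 m/s

(c) The de Broglie wavelength for this momentum:
λ = h/p = (6.626e-34 J·s)/(1.014e-25 kg·m/s) = 6.535e-09 m = 6.535 nm

Note: The de Broglie wavelength is comparable to the localization size, as expected from wave-particle duality.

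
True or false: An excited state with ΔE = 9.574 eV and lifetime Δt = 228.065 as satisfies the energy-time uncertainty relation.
Yes, it satisfies the uncertainty relation.

Calculate the product ΔEΔt:
ΔE = 9.574 eV = 1.534e-18 J
ΔEΔt = (1.534e-18 J) × (2.281e-16 s)
ΔEΔt = 3.498e-34 J·s

Compare to the minimum allowed value ℏ/2:
ℏ/2 = 5.273e-35 J·s

Since ΔEΔt = 3.498e-34 J·s ≥ 5.273e-35 J·s = ℏ/2,
this satisfies the uncertainty relation.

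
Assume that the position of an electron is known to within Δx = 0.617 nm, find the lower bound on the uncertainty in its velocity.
93.815 km/s

Using the Heisenberg uncertainty principle and Δp = mΔv:
ΔxΔp ≥ ℏ/2
Δx(mΔv) ≥ ℏ/2

The minimum uncertainty in velocity is:
Δv_min = ℏ/(2mΔx)
Δv_min = (1.055e-34 J·s) / (2 × 9.109e-31 kg × 6.170e-10 m)
Δv_min = 9.381e+04 m/s = 93.815 km/s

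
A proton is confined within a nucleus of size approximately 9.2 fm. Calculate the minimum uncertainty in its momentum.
5.731 × 10^-21 kg·m/s

Using the Heisenberg uncertainty principle:
ΔxΔp ≥ ℏ/2

With Δx ≈ L = 9.200e-15 m (the confinement size):
Δp_min = ℏ/(2Δx)
Δp_min = (1.055e-34 J·s) / (2 × 9.200e-15 m)
Δp_min = 5.731e-21 kg·m/s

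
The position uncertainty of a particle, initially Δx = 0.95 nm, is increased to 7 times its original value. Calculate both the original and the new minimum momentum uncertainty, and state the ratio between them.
Original Δp_min = 5.550 × 10^-26 kg·m/s; new Δp'_min = 7.929 × 10^-27 kg·m/s; ratio Δp'_min/Δp_min = 1/7.

From the uncertainty principle ΔxΔp ≥ ℏ/2, the minimum momentum uncertainty is Δp_min = ℏ/(2Δx).

Original (Δx = 0.95 nm = 9.500e-10 m):
Δp_min = (1.055e-34 J·s)/(2 × 9.500e-10 m) = 5.550e-26 kg·m/s

When Δx → 7Δx:
Δp'_min = ℏ/(2 × 7Δx) = (1/7) × ℏ/(2Δx) = (1/7) × Δp_min
Δp'_min = 1/7 × 5.550e-26 kg·m/s = 7.929e-27 kg·m/s

Since Δp_min ∝ 1/Δx, when Δx is increased to 7 times its original value, Δp_min decreases to 1/7 of its original value.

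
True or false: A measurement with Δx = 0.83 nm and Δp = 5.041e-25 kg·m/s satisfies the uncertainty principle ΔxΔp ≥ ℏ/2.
Yes, it satisfies the uncertainty principle.

Calculate the product ΔxΔp:
ΔxΔp = (8.300e-10 m) × (5.041e-25 kg·m/s)
ΔxΔp = 4.184e-34 J·s

Compare to the minimum allowed value ℏ/2:
ℏ/2 = 5.273e-35 J·s

Since ΔxΔp = 4.184e-34 J·s ≥ 5.273e-35 J·s = ℏ/2,
the measurement satisfies the uncertainty principle.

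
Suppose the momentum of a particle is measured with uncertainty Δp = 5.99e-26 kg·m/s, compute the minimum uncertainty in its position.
880.277 pm

Using the Heisenberg uncertainty principle:
ΔxΔp ≥ ℏ/2

The minimum uncertainty in position is:
Δx_min = ℏ/(2Δp)
Δx_min = (1.055e-34 J·s) / (2 × 5.990e-26 kg·m/s)
Δx_min = 8.803e-10 m = 880.277 pm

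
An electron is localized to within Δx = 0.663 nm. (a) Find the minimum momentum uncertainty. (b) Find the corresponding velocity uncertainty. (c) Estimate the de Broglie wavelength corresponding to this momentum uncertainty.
(a) Δp_min = 7.953 × 10^-26 kg·m/s
(b) Δv_min = 87.306 km/s
(c) λ_dB = 8.332 nm

Step-by-step:

(a) From the uncertainty principle:
Δp_min = ℏ/(2Δx) = (1.055e-34 J·s)/(2 × 6.630e-10 m) = 7.953e-26 kg·m/s

(b) The velocity uncertainty:
Δv = Δp/m = (7.953e-26 kg·m/s)/(9.109e-31 kg) = 8.731e+04 m/s = 87.306 km/s

(c) The de Broglie wavelength for this momentum:
λ = h/p = (6.626e-34 J·s)/(7.953e-26 kg·m/s) = 8.332e-09 m = 8.332 nm

Note: The de Broglie wavelength is comparable to the localization size, as expected from wave-particle duality.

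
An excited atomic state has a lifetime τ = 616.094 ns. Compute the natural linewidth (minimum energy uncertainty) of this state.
534.181 peV

Using the energy-time uncertainty principle:
ΔEΔt ≥ ℏ/2

The lifetime τ represents the time uncertainty Δt.
The natural linewidth (minimum energy uncertainty) is:

ΔE = ℏ/(2τ)
ΔE = (1.055e-34 J·s) / (2 × 6.161e-07 s)
ΔE = 8.559e-29 J = 534.181 peV

This natural linewidth limits the precision of spectroscopic measurements.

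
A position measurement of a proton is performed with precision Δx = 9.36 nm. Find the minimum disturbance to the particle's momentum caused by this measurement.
5.633 × 10^-27 kg·m/s

The uncertainty principle implies that measuring position disturbs momentum:
ΔxΔp ≥ ℏ/2

When we measure position with precision Δx, we necessarily introduce a momentum uncertainty:
Δp ≥ ℏ/(2Δx)
Δp_min = (1.055e-34 J·s) / (2 × 9.360e-09 m)
Δp_min = 5.633e-27 kg·m/s

The more precisely we measure position, the greater the momentum disturbance.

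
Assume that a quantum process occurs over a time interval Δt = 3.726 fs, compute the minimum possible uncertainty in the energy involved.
88.327 meV

Using the energy-time uncertainty principle:
ΔEΔt ≥ ℏ/2

The minimum uncertainty in energy is:
ΔE_min = ℏ/(2Δt)
ΔE_min = (1.055e-34 J·s) / (2 × 3.726e-15 s)
ΔE_min = 1.415e-20 J = 88.327 meV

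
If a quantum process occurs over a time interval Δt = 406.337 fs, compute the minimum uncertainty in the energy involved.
809.934 μeV

Using the energy-time uncertainty principle:
ΔEΔt ≥ ℏ/2

The minimum uncertainty in energy is:
ΔE_min = ℏ/(2Δt)
ΔE_min = (1.055e-34 J·s) / (2 × 4.063e-13 s)
ΔE_min = 1.298e-22 J = 809.934 μeV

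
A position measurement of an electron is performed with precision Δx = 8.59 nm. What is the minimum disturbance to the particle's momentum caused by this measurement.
6.138 × 10^-27 kg·m/s

The uncertainty principle implies that measuring position disturbs momentum:
ΔxΔp ≥ ℏ/2

When we measure position with precision Δx, we necessarily introduce a momentum uncertainty:
Δp ≥ ℏ/(2Δx)
Δp_min = (1.055e-34 J·s) / (2 × 8.590e-09 m)
Δp_min = 6.138e-27 kg·m/s

The more precisely we measure position, the greater the momentum disturbance.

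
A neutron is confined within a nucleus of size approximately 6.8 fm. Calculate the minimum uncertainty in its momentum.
7.754 × 10^-21 kg·m/s

Using the Heisenberg uncertainty principle:
ΔxΔp ≥ ℏ/2

With Δx ≈ L = 6.800e-15 m (the confinement size):
Δp_min = ℏ/(2Δx)
Δp_min = (1.055e-34 J·s) / (2 × 6.800e-15 m)
Δp_min = 7.754e-21 kg·m/s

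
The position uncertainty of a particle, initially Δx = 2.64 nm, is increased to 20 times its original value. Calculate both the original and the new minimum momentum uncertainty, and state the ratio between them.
Original Δp_min = 1.997 × 10^-26 kg·m/s; new Δp'_min = 9.986 × 10^-28 kg·m/s; ratio Δp'_min/Δp_min = 1/20.

From the uncertainty principle ΔxΔp ≥ ℏ/2, the minimum momentum uncertainty is Δp_min = ℏ/(2Δx).

Original (Δx = 2.64 nm = 2.640e-09 m):
Δp_min = (1.055e-34 J·s)/(2 × 2.640e-09 m) = 1.997e-26 kg·m/s

When Δx → 20Δx:
Δp'_min = ℏ/(2 × 20Δx) = (1/20) × ℏ/(2Δx) = (1/20) × Δp_min
Δp'_min = 1/20 × 1.997e-26 kg·m/s = 9.986e-28 kg·m/s

Since Δp_min ∝ 1/Δx, when Δx is increased to 20 times its original value, Δp_min decreases to 1/20 of its original value.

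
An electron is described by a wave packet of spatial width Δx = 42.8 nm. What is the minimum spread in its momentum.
1.232 × 10^-27 kg·m/s

For a wave packet, the spatial width Δx and momentum spread Δp are related by the uncertainty principle:
ΔxΔp ≥ ℏ/2

The minimum momentum spread is:
Δp_min = ℏ/(2Δx)
Δp_min = (1.055e-34 J·s) / (2 × 4.280e-08 m)
Δp_min = 1.232e-27 kg·m/s

A wave packet cannot have both a well-defined position and well-defined momentum.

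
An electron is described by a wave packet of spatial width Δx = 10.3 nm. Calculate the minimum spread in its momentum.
5.119 × 10^-27 kg·m/s

For a wave packet, the spatial width Δx and momentum spread Δp are related by the uncertainty principle:
ΔxΔp ≥ ℏ/2

The minimum momentum spread is:
Δp_min = ℏ/(2Δx)
Δp_min = (1.055e-34 J·s) / (2 × 1.030e-08 m)
Δp_min = 5.119e-27 kg·m/s

A wave packet cannot have both a well-defined position and well-defined momentum.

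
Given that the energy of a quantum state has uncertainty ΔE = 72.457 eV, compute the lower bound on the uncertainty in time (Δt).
4.542 as

Using the energy-time uncertainty principle:
ΔEΔt ≥ ℏ/2

The minimum uncertainty in time is:
Δt_min = ℏ/(2ΔE)
Δt_min = (1.055e-34 J·s) / (2 × 1.161e-17 J)
Δt_min = 4.542e-18 s = 4.542 as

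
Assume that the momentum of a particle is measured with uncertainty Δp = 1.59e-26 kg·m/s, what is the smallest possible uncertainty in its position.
3.316 nm

Using the Heisenberg uncertainty principle:
ΔxΔp ≥ ℏ/2

The minimum uncertainty in position is:
Δx_min = ℏ/(2Δp)
Δx_min = (1.055e-34 J·s) / (2 × 1.590e-26 kg·m/s)
Δx_min = 3.316e-09 m = 3.316 nm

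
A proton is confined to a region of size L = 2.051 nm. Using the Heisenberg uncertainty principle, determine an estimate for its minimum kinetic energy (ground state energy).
1.233 μeV

Using the uncertainty principle to estimate ground state energy:

1. The position uncertainty is approximately the confinement size:
   Δx ≈ L = 2.051e-09 m

2. From ΔxΔp ≥ ℏ/2, the minimum momentum uncertainty is:
   Δp ≈ ℏ/(2L) = 2.571e-26 kg·m/s

3. The kinetic energy is approximately:
   KE ≈ (Δp)²/(2m) = (2.571e-26)²/(2 × 1.673e-27 kg)
   KE ≈ 1.976e-25 J = 1.233 μeV

This is an order-of-magnitude estimate of the ground state energy.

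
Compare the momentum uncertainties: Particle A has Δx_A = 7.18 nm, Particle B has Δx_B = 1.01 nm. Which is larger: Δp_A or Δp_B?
Particle B has the larger minimum momentum uncertainty, by a factor of 7.11.

For each particle, the minimum momentum uncertainty is Δp_min = ℏ/(2Δx):

Particle A: Δp_A = ℏ/(2×7.180e-09 m) = 7.344e-27 kg·m/s
Particle B: Δp_B = ℏ/(2×1.010e-09 m) = 5.221e-26 kg·m/s

Ratio: Δp_B/Δp_A = 7.11

Since Δp_min ∝ 1/Δx, the particle with smaller position uncertainty (B) has larger momentum uncertainty.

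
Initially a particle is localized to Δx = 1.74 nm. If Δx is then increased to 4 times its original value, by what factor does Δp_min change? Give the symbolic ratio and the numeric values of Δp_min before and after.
Original Δp_min = 3.030 × 10^-26 kg·m/s; new Δp'_min = 7.576 × 10^-27 kg·m/s; ratio Δp'_min/Δp_min = 1/4.

From the uncertainty principle ΔxΔp ≥ ℏ/2, the minimum momentum uncertainty is Δp_min = ℏ/(2Δx).

Original (Δx = 1.74 nm = 1.740e-09 m):
Δp_min = (1.055e-34 J·s)/(2 × 1.740e-09 m) = 3.030e-26 kg·m/s

When Δx → 4Δx:
Δp'_min = ℏ/(2 × 4Δx) = (1/4) × ℏ/(2Δx) = (1/4) × Δp_min
Δp'_min = 1/4 × 3.030e-26 kg·m/s = 7.576e-27 kg·m/s

Since Δp_min ∝ 1/Δx, when Δx is increased to 4 times its original value, Δp_min decreases to 1/4 of its original value.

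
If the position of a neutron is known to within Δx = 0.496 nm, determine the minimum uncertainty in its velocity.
63.470 m/s

Using the Heisenberg uncertainty principle and Δp = mΔv:
ΔxΔp ≥ ℏ/2
Δx(mΔv) ≥ ℏ/2

The minimum uncertainty in velocity is:
Δv_min = ℏ/(2mΔx)
Δv_min = (1.055e-34 J·s) / (2 × 1.675e-27 kg × 4.960e-10 m)
Δv_min = 6.347e+01 m/s = 63.470 m/s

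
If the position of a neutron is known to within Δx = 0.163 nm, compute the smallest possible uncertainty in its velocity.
193.136 m/s

Using the Heisenberg uncertainty principle and Δp = mΔv:
ΔxΔp ≥ ℏ/2
Δx(mΔv) ≥ ℏ/2

The minimum uncertainty in velocity is:
Δv_min = ℏ/(2mΔx)
Δv_min = (1.055e-34 J·s) / (2 × 1.675e-27 kg × 1.630e-10 m)
Δv_min = 1.931e+02 m/s = 193.136 m/s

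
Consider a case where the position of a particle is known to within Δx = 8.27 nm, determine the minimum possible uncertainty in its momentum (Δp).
6.376 × 10^-27 kg·m/s

Using the Heisenberg uncertainty principle:
ΔxΔp ≥ ℏ/2

The minimum uncertainty in momentum is:
Δp_min = ℏ/(2Δx)
Δp_min = (1.055e-34 J·s) / (2 × 8.270e-09 m)
Δp_min = 6.376e-27 kg·m/s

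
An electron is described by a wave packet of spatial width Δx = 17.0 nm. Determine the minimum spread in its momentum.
3.102 × 10^-27 kg·m/s

For a wave packet, the spatial width Δx and momentum spread Δp are related by the uncertainty principle:
ΔxΔp ≥ ℏ/2

The minimum momentum spread is:
Δp_min = ℏ/(2Δx)
Δp_min = (1.055e-34 J·s) / (2 × 1.700e-08 m)
Δp_min = 3.102e-27 kg·m/s

A wave packet cannot have both a well-defined position and well-defined momentum.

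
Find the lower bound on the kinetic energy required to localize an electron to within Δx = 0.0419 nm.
5.425 eV

Localizing a particle requires giving it sufficient momentum uncertainty:

1. From uncertainty principle: Δp ≥ ℏ/(2Δx)
   Δp_min = (1.055e-34 J·s) / (2 × 4.190e-11 m)
   Δp_min = 1.258e-24 kg·m/s

2. This momentum uncertainty corresponds to kinetic energy:
   KE ≈ (Δp)²/(2m) = (1.258e-24)²/(2 × 9.109e-31 kg)
   KE = 8.693e-19 J = 5.425 eV

Tighter localization requires more energy.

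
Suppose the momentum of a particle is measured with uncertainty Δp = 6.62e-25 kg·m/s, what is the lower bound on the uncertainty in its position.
79.650 pm

Using the Heisenberg uncertainty principle:
ΔxΔp ≥ ℏ/2

The minimum uncertainty in position is:
Δx_min = ℏ/(2Δp)
Δx_min = (1.055e-34 J·s) / (2 × 6.620e-25 kg·m/s)
Δx_min = 7.965e-11 m = 79.650 pm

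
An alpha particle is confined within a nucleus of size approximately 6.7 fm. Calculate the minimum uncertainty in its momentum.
7.870 × 10^-21 kg·m/s

Using the Heisenberg uncertainty principle:
ΔxΔp ≥ ℏ/2

With Δx ≈ L = 6.700e-15 m (the confinement size):
Δp_min = ℏ/(2Δx)
Δp_min = (1.055e-34 J·s) / (2 × 6.700e-15 m)
Δp_min = 7.870e-21 kg·m/s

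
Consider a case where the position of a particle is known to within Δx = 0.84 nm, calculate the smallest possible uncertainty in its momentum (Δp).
6.277 × 10^-26 kg·m/s

Using the Heisenberg uncertainty principle:
ΔxΔp ≥ ℏ/2

The minimum uncertainty in momentum is:
Δp_min = ℏ/(2Δx)
Δp_min = (1.055e-34 J·s) / (2 × 8.400e-10 m)
Δp_min = 6.277e-26 kg·m/s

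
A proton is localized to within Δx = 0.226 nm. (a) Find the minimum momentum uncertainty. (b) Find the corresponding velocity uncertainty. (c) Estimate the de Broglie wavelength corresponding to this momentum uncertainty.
(a) Δp_min = 2.333 × 10^-25 kg·m/s
(b) Δv_min = 139.489 m/s
(c) λ_dB = 2.840 nm

Step-by-step:

(a) From the uncertainty principle:
Δp_min = ℏ/(2Δx) = (1.055e-34 J·s)/(2 × 2.260e-10 m) = 2.333e-25 kg·m/s

(b) The velocity uncertainty:
Δv = Δp/m = (2.333e-25 kg·m/s)/(1.673e-27 kg) = 1.395e+02 m/s = 139.489 m/s

(c) The de Broglie wavelength for this momentum:
λ = h/p = (6.626e-34 J·s)/(2.333e-25 kg·m/s) = 2.840e-09 m = 2.840 nm

Note: The de Broglie wavelength is comparable to the localization size, as expected from wave-particle duality.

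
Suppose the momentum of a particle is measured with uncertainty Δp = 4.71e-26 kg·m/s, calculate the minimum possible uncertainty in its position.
1.120 nm

Using the Heisenberg uncertainty principle:
ΔxΔp ≥ ℏ/2

The minimum uncertainty in position is:
Δx_min = ℏ/(2Δp)
Δx_min = (1.055e-34 J·s) / (2 × 4.710e-26 kg·m/s)
Δx_min = 1.120e-09 m = 1.120 nm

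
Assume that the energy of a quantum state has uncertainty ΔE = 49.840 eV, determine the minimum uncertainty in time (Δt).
6.603 as

Using the energy-time uncertainty principle:
ΔEΔt ≥ ℏ/2

The minimum uncertainty in time is:
Δt_min = ℏ/(2ΔE)
Δt_min = (1.055e-34 J·s) / (2 × 7.985e-18 J)
Δt_min = 6.603e-18 s = 6.603 as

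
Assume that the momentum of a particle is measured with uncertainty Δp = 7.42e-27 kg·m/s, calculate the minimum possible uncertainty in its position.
7.106 nm

Using the Heisenberg uncertainty principle:
ΔxΔp ≥ ℏ/2

The minimum uncertainty in position is:
Δx_min = ℏ/(2Δp)
Δx_min = (1.055e-34 J·s) / (2 × 7.420e-27 kg·m/s)
Δx_min = 7.106e-09 m = 7.106 nm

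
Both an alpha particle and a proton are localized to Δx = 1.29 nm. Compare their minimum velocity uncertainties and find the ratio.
The proton has the larger minimum velocity uncertainty, by a ratio of 4.0.

For both particles, Δp_min = ℏ/(2Δx) = 4.087e-26 kg·m/s (same for both).

The velocity uncertainty is Δv = Δp/m:
- alpha particle: Δv = 4.087e-26 / 6.645e-27 = 6.152e+00 m/s = 6.152 m/s
- proton: Δv = 4.087e-26 / 1.673e-27 = 2.444e+01 m/s = 24.438 m/s

Ratio: 2.444e+01 / 6.152e+00 = 4.0

The lighter particle has larger velocity uncertainty because Δv ∝ 1/m.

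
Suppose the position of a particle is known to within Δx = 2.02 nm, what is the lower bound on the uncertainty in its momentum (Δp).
2.610 × 10^-26 kg·m/s

Using the Heisenberg uncertainty principle:
ΔxΔp ≥ ℏ/2

The minimum uncertainty in momentum is:
Δp_min = ℏ/(2Δx)
Δp_min = (1.055e-34 J·s) / (2 × 2.020e-09 m)
Δp_min = 2.610e-26 kg·m/s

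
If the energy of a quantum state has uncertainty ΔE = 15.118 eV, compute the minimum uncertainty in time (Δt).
21.769 as

Using the energy-time uncertainty principle:
ΔEΔt ≥ ℏ/2

The minimum uncertainty in time is:
Δt_min = ℏ/(2ΔE)
Δt_min = (1.055e-34 J·s) / (2 × 2.422e-18 J)
Δt_min = 2.177e-17 s = 21.769 as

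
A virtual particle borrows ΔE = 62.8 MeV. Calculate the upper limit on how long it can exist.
5.241 ys

Using the energy-time uncertainty principle:
ΔEΔt ≥ ℏ/2

For a virtual particle borrowing energy ΔE, the maximum lifetime is:
Δt_max = ℏ/(2ΔE)

Converting energy:
ΔE = 62.8 MeV = 1.006e-11 J

Δt_max = (1.055e-34 J·s) / (2 × 1.006e-11 J)
Δt_max = 5.241e-24 s = 5.241 ys

Virtual particles with higher borrowed energy exist for shorter times.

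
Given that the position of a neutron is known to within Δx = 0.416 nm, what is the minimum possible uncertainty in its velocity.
75.676 m/s

Using the Heisenberg uncertainty principle and Δp = mΔv:
ΔxΔp ≥ ℏ/2
Δx(mΔv) ≥ ℏ/2

The minimum uncertainty in velocity is:
Δv_min = ℏ/(2mΔx)
Δv_min = (1.055e-34 J·s) / (2 × 1.675e-27 kg × 4.160e-10 m)
Δv_min = 7.568e+01 m/s = 75.676 m/s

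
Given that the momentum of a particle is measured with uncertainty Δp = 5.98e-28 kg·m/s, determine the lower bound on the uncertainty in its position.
88.175 nm

Using the Heisenberg uncertainty principle:
ΔxΔp ≥ ℏ/2

The minimum uncertainty in position is:
Δx_min = ℏ/(2Δp)
Δx_min = (1.055e-34 J·s) / (2 × 5.980e-28 kg·m/s)
Δx_min = 8.817e-08 m = 88.175 nm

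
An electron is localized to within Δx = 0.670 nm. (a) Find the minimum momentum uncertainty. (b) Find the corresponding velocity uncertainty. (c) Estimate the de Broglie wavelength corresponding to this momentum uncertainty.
(a) Δp_min = 7.870 × 10^-26 kg·m/s
(b) Δv_min = 86.394 km/s
(c) λ_dB = 8.419 nm

Step-by-step:

(a) From the uncertainty principle:
Δp_min = ℏ/(2Δx) = (1.055e-34 J·s)/(2 × 6.700e-10 m) = 7.870e-26 kg·m/s

(b) The velocity uncertainty:
Δv = Δp/m = (7.870e-26 kg·m/s)/(9.109e-31 kg) = 8.639e+04 m/s = 86.394 km/s

(c) The de Broglie wavelength for this momentum:
λ = h/p = (6.626e-34 J·s)/(7.870e-26 kg·m/s) = 8.419e-09 m = 8.419 nm

Note: The de Broglie wavelength is comparable to the localization size, as expected from wave-particle duality.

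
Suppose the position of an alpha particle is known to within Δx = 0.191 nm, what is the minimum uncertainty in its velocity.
41.547 m/s

Using the Heisenberg uncertainty principle and Δp = mΔv:
ΔxΔp ≥ ℏ/2
Δx(mΔv) ≥ ℏ/2

The minimum uncertainty in velocity is:
Δv_min = ℏ/(2mΔx)
Δv_min = (1.055e-34 J·s) / (2 × 6.645e-27 kg × 1.910e-10 m)
Δv_min = 4.155e+01 m/s = 41.547 m/s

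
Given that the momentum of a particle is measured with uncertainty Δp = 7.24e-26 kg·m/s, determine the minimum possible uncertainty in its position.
728.295 pm

Using the Heisenberg uncertainty principle:
ΔxΔp ≥ ℏ/2

The minimum uncertainty in position is:
Δx_min = ℏ/(2Δp)
Δx_min = (1.055e-34 J·s) / (2 × 7.240e-26 kg·m/s)
Δx_min = 7.283e-10 m = 728.295 pm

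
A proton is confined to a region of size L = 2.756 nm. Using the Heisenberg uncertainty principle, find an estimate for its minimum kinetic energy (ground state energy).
682.961 neV

Using the uncertainty principle to estimate ground state energy:

1. The position uncertainty is approximately the confinement size:
   Δx ≈ L = 2.756e-09 m

2. From ΔxΔp ≥ ℏ/2, the minimum momentum uncertainty is:
   Δp ≈ ℏ/(2L) = 1.913e-26 kg·m/s

3. The kinetic energy is approximately:
   KE ≈ (Δp)²/(2m) = (1.913e-26)²/(2 × 1.673e-27 kg)
   KE ≈ 1.094e-25 J = 682.961 neV

This is an order-of-magnitude estimate of the ground state energy.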